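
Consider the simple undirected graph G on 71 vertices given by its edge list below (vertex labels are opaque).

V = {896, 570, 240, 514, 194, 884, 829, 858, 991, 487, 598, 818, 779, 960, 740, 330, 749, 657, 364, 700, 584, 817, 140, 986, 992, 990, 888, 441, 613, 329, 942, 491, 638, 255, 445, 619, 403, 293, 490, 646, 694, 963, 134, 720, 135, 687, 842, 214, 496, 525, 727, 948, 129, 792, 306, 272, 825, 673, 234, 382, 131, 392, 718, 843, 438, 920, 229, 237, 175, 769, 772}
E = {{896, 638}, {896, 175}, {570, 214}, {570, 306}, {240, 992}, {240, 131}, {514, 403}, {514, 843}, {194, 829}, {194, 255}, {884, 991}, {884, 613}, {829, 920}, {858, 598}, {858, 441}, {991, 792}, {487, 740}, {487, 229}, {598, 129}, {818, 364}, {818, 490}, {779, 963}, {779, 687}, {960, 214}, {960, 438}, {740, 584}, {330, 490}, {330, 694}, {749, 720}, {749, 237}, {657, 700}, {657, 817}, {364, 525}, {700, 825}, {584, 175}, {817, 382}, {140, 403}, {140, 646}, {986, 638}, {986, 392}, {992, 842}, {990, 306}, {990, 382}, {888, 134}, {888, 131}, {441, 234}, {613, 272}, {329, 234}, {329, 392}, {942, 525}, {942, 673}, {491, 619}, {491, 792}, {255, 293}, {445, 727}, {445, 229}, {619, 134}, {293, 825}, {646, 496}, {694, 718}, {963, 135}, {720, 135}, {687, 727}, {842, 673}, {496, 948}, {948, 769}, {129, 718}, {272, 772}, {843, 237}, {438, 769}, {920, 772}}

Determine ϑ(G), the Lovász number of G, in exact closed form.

N(646) = {140, 496}, |N(646)| = 2.
deg(131) = 2; N(131) = {240, 888}.
Vertex 960 has 2 neighbors: 214, 438.
Vertex 514 has 2 neighbors: 403, 843.
Every vertex has degree 2 (N=71); a single 71-cycle (edge-transitive).
Distinct eigenvalues (to 5 d.p.): [2.0, 1.99217, 1.96876, 1.92993, 1.876, 1.80739, 1.72463, 1.62837, 1.51937, 1.39848, 1.26665, 1.1249, 0.97435, 0.81617, 0.6516, 0.48194, 0.3085, 0.13265, -0.04424, -0.22079, -0.3956, -0.56732, -0.7346, -0.89613, -1.05065, -1.19694, -1.33387, -1.46036, -1.57542, -1.67814, -1.76774, -1.8435, -1.90483, -1.95125, -1.98241, -1.99804].
With N=71: ϑ(G) = 71·(-(-1)*2*cos(pi/71))/(2−(-2*cos(pi/71))) = 71*cos(pi/71)/(cos(pi/71) + 1).
= 35.48262… (decimal).
Check 35 ≤ 71*cos(pi/71)/(cos(pi/71) + 1) ≤ 36: both strict.

71*cos(pi/71)/(cos(pi/71) + 1)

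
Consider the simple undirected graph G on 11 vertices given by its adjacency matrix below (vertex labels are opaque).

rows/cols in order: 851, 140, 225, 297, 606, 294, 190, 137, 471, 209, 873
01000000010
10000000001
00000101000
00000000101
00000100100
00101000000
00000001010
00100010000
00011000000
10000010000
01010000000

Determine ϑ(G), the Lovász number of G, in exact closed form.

deg(190) = 2; N(190) = {137, 209}.
N(209) = {851, 190}, |N(209)| = 2.
N(851) = {140, 209}, |N(851)| = 2.
Vertex 294 has 2 neighbors: 225, 606.
Every vertex has degree 2 (N=11); this is C_{11}, the 11-cycle.
The 6 distinct eigenvalues: [2.0, 1.68251, 0.83083, -0.28463, -1.30972, -1.91899].
ϑ = −N·λ_min/(λ_max−λ_min) = −11·(-2*cos(pi/11))/(2−(-2*cos(pi/11))) = 11*cos(pi/11)/(cos(pi/11) + 1).
= 5.386302912… (decimal).
5 ≤ 11*cos(pi/11)/(cos(pi/11) + 1) ≤ 6: both strict.

11*cos(pi/11)/(cos(pi/11) + 1)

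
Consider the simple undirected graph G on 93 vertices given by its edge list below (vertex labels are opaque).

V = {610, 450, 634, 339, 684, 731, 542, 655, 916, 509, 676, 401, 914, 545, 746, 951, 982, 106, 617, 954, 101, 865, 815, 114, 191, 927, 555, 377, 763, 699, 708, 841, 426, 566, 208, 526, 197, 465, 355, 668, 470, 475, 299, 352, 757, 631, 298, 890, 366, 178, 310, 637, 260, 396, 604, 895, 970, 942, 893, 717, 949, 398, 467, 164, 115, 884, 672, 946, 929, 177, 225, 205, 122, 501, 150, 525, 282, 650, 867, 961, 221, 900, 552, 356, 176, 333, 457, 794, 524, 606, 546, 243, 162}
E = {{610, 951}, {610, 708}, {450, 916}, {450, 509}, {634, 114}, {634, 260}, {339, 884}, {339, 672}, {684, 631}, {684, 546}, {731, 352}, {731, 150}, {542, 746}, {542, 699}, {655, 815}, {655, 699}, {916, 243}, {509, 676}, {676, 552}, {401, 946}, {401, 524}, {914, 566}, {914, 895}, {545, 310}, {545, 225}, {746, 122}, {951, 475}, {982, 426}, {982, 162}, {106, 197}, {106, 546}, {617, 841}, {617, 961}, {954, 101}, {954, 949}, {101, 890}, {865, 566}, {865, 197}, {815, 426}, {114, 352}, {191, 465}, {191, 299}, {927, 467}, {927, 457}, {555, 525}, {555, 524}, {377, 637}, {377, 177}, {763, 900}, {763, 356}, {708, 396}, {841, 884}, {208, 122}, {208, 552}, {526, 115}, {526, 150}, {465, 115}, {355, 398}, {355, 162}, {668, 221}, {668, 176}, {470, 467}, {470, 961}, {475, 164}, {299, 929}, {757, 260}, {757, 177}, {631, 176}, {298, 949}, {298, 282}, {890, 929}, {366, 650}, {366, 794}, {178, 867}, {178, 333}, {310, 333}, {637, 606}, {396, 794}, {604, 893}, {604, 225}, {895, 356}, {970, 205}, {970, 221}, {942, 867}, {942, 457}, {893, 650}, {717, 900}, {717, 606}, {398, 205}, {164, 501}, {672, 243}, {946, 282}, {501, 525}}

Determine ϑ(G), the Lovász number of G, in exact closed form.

Vertex 890 has 2 neighbors: 101, 929.
N(545) = {310, 225}, |N(545)| = 2.
N(426) = {982, 815}, |N(426)| = 2.
deg(225) = 2; N(225) = {545, 604}.
Every vertex has degree 2 (N=93); a single 93-cycle (edge-transitive).
spec(A) ≈ [2.0, 1.99544, 1.98177, 1.95906, 1.92741, 1.88697, 1.83792, 1.78048, 1.71491, 1.64153, 1.56065, 1.47265, 1.37793, 1.27693, 1.1701, 1.05793, 0.94093, 0.81964, 0.69461, 0.56641, 0.43563, 0.30286, 0.1687, 0.03378, -0.1013, -0.23591, -0.36945, -0.50131, -0.63087, -0.75756, -0.88079, -1.0, -1.11465, -1.22421, -1.32819, -1.42611, -1.51752, -1.602, -1.67918, -1.74869, -1.81023, -1.86351, -1.90828, -1.94434, -1.97154, -1.98974, -1.99886] (distinct, 5 d.p.).
Lovász (edge-transitive): ϑ = −93·(-2*cos(pi/93))/((2)−(-2*cos(pi/93))) = 93*cos(pi/93)/(cos(pi/93) + 1).
= 46.486731879… (decimal).
46 ≤ 93*cos(pi/93)/(cos(pi/93) + 1) ≤ 47: both strict.

93*cos(pi/93)/(cos(pi/93) + 1)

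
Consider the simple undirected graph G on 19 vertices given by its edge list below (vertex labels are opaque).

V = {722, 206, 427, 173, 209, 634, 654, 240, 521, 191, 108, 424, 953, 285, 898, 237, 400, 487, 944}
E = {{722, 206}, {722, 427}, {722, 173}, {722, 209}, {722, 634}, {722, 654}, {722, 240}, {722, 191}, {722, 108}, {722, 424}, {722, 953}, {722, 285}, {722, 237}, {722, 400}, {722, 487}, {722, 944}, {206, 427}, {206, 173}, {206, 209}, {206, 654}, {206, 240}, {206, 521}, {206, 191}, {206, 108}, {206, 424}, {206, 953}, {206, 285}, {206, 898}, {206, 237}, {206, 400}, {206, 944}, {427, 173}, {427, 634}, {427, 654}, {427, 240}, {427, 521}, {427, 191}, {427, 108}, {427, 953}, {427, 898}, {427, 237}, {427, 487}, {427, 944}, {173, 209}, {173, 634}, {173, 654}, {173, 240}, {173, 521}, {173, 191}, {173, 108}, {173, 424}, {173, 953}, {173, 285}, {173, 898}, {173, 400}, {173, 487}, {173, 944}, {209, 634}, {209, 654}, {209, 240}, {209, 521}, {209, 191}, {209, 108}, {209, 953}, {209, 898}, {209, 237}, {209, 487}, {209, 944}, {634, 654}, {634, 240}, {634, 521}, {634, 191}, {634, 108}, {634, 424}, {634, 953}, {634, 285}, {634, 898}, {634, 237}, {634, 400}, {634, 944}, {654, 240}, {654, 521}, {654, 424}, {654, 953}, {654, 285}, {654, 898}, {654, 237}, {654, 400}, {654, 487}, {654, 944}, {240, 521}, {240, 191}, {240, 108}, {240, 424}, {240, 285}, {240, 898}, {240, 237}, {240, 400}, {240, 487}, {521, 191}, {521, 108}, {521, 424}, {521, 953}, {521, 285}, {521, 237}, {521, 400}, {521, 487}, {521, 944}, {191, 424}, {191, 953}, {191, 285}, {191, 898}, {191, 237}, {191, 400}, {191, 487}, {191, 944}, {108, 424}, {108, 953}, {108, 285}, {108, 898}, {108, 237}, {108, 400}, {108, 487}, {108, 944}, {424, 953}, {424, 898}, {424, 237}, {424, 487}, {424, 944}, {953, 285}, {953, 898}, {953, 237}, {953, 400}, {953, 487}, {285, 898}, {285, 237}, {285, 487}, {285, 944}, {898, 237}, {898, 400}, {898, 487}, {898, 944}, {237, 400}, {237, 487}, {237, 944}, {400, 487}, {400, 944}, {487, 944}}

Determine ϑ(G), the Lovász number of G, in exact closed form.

5

Vertex 209 has 14 neighbors: 722, 206, 173, 634, 654, 240, 521, 191, 108, 953, 898, 237, 487, 944.
N(191) = {722, 206, 427, 173, 209, 634, 240, 521, 424, 953, 285, 898, 237, 400, 487, 944}, |N(191)| = 16.
N(953) = {722, 206, 427, 173, 209, 634, 654, 521, 191, 108, 424, 285, 898, 237, 400, 487}, |N(953)| = 16.
deg(487) = 16; N(487) = {722, 427, 173, 209, 654, 240, 521, 191, 108, 424, 953, 285, 898, 237, 400, 944}.
Complete multipartite on [5, 3, 3, 3, 3, 2]: sandwich collapses at ϑ=5.
≈ 5.0000 (to 4 d.p.).
α=5, χ(Ḡ)=5; ϑ=5 lies between (collapsed).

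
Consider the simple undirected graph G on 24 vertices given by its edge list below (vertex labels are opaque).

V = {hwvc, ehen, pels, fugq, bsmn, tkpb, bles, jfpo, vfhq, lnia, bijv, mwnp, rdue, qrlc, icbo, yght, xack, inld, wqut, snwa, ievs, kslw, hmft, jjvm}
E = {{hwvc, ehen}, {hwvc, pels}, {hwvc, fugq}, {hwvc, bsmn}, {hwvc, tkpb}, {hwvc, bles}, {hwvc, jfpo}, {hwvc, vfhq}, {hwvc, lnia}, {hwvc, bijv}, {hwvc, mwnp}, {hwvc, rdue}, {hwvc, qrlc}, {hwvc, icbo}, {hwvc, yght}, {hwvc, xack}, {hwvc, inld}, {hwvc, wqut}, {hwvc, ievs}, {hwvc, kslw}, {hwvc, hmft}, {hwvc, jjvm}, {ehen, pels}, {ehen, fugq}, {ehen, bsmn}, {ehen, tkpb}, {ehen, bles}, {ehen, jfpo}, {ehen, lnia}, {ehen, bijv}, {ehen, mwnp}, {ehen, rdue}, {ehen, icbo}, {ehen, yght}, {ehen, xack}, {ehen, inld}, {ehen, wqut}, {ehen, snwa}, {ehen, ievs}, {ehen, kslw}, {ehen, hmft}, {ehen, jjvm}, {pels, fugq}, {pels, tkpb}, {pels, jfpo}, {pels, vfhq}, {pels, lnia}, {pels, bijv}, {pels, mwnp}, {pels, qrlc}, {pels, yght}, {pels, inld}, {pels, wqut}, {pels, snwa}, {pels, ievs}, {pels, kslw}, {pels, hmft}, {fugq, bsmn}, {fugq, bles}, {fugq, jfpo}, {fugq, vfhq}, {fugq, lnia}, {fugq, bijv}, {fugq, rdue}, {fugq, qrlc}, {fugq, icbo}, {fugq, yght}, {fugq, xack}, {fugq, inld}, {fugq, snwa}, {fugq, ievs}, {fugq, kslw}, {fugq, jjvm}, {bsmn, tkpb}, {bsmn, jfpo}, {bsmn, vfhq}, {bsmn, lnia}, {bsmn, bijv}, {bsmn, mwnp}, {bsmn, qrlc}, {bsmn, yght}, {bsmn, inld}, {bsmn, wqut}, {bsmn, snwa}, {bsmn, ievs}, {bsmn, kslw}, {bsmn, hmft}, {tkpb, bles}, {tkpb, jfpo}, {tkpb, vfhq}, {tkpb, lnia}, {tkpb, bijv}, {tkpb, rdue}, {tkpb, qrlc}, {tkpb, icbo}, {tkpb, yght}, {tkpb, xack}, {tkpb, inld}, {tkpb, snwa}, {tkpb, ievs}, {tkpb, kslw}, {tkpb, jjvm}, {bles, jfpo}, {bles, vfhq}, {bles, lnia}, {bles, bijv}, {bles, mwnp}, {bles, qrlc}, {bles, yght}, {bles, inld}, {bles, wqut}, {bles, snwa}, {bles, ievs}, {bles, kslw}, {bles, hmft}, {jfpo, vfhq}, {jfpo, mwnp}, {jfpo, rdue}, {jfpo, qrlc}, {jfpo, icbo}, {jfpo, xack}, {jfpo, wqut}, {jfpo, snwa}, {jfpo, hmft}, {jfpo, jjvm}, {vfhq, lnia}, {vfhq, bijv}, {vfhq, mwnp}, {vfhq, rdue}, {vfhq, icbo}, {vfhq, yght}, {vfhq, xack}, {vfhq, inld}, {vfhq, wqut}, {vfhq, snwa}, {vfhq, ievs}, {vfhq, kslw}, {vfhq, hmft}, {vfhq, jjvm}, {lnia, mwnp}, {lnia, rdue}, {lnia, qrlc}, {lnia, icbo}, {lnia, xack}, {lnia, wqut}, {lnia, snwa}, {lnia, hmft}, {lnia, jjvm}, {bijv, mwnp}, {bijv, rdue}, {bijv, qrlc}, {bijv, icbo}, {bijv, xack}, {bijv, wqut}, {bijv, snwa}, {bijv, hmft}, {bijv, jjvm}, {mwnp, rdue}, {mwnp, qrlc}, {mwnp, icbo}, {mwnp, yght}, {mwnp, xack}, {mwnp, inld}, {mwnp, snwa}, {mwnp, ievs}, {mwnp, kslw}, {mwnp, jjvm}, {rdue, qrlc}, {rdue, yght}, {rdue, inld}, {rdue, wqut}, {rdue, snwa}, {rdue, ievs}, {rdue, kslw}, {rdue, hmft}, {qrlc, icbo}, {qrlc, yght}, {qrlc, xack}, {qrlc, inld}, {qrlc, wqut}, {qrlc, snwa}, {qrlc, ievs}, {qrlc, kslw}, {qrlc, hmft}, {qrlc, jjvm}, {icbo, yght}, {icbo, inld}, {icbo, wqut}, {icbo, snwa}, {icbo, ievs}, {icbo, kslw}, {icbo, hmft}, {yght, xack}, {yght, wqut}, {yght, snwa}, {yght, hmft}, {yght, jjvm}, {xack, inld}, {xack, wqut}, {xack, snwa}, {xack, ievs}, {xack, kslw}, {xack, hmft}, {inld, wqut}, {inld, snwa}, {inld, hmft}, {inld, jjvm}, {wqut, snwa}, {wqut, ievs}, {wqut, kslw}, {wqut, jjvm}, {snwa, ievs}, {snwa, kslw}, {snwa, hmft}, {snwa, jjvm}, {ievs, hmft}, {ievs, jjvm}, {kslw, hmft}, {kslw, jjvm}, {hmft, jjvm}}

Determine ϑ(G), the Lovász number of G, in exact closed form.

7

Vertex hmft has 19 neighbors: hwvc, ehen, pels, bsmn, bles, jfpo, vfhq, lnia, bijv, rdue, qrlc, icbo, yght, xack, inld, snwa, ievs, kslw, jjvm.
N(vfhq) = {hwvc, pels, fugq, bsmn, tkpb, bles, jfpo, lnia, bijv, mwnp, rdue, icbo, yght, xack, inld, wqut, snwa, ievs, kslw, hmft, jjvm}, |N(vfhq)| = 21.
deg(icbo) = 17; N(icbo) = {hwvc, ehen, fugq, tkpb, jfpo, vfhq, lnia, bijv, mwnp, qrlc, yght, inld, wqut, snwa, ievs, kslw, hmft}.
Vertex xack has 17 neighbors: hwvc, ehen, fugq, tkpb, jfpo, vfhq, lnia, bijv, mwnp, qrlc, yght, inld, wqut, snwa, ievs, kslw, hmft.
Complete 5-partite, parts [7, 7, 5, 3, 2]: perfect, ϑ = α = 7.
Numerically 7.000000.
Sandwich: α(G)=7 ≤ ϑ(G)=7 ≤ χ(Ḡ)=7 (collapsed).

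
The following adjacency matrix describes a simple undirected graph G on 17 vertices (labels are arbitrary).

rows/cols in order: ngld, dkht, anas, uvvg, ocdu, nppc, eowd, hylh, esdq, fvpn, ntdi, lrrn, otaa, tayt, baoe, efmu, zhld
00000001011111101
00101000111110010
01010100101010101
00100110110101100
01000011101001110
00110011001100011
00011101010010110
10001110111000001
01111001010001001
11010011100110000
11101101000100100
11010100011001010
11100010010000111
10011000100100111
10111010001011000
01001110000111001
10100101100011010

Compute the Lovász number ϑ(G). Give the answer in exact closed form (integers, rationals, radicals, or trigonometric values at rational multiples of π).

N(ocdu) = {dkht, eowd, hylh, esdq, ntdi, tayt, baoe, efmu}, |N(ocdu)| = 8.
Vertex dkht has 8 neighbors: anas, ocdu, esdq, fvpn, ntdi, lrrn, otaa, efmu.
Vertex uvvg has 8 neighbors: anas, nppc, eowd, esdq, fvpn, lrrn, tayt, baoe.
Vertex ngld has 8 neighbors: hylh, fvpn, ntdi, lrrn, otaa, tayt, baoe, zhld.
deg(v) = 8 for all v (|V|=17); Paley(17): SR with (k,λ,μ)=(8,3,4).
spec(A) ≈ [8.0, 1.5616, -2.5616] (distinct, 4 d.p.).
λ_max=8, λ_min=-sqrt(17)/2 - 1/2; ϑ = −17·λ_min/(λ_max−λ_min) = sqrt(17).
Numerically 4.123106.

sqrt(17)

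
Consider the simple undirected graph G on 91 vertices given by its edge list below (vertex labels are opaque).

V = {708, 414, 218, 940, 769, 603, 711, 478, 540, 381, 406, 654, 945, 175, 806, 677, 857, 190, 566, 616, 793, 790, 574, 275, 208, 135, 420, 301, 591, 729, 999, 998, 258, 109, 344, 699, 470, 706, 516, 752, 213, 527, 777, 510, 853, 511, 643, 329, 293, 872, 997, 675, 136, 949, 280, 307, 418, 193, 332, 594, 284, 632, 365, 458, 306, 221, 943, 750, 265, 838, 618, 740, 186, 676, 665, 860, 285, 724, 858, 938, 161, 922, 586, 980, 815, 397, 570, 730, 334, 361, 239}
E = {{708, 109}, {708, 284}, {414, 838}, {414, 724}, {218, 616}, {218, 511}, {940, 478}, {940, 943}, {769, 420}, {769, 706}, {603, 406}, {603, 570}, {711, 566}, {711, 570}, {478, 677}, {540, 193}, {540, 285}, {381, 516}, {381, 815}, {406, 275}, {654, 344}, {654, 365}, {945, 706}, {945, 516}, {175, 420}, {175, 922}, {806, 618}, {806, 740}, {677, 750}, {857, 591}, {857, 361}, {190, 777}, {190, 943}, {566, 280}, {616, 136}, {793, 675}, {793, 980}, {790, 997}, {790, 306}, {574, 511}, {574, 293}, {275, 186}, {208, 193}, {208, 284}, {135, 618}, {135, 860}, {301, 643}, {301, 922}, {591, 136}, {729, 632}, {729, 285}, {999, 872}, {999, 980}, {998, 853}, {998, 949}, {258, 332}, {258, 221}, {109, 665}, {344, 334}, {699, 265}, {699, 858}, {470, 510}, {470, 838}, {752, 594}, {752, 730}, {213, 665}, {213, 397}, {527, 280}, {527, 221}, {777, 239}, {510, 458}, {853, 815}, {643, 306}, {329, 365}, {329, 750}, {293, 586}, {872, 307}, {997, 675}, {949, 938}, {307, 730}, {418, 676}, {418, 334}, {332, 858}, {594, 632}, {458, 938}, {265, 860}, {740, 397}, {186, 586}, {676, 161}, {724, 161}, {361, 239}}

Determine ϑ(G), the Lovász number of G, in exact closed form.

91*cos(pi/91)/(cos(pi/91) + 1)

deg(284) = 2; N(284) = {708, 208}.
N(708) = {109, 284}, |N(708)| = 2.
Vertex 510 has 2 neighbors: 470, 458.
N(258) = {332, 221}, |N(258)| = 2.
deg(v) = 2 for all v (|V|=91); the odd cycle C_{91}.
spec(A) ≈ [2.0, 1.9952, 1.981, 1.9572, 1.9242, 1.882, 1.8308, 1.7709, 1.7026, 1.6261, 1.5419, 1.4504, 1.3519, 1.247, 1.1361, 1.0199, 0.8987, 0.7733, 0.6442, 0.5121, 0.3775, 0.2411, 0.1035, -0.0345, -0.1724, -0.3095, -0.445, -0.5785, -0.7092, -0.8365, -0.9599, -1.0786, -1.1923, -1.3002, -1.402, -1.497, -1.585, -1.6653, -1.7378, -1.8019, -1.8575, -1.9042, -1.9419, -1.9703, -1.9893, -1.9988] (distinct, 4 d.p.).
With N=91: ϑ(G) = 91·(-(-1)*2*cos(pi/91))/(2−(-2*cos(pi/91))) = 91*cos(pi/91)/(cos(pi/91) + 1).
≈ 45.4864 (to 4 d.p.).
Check 45 ≤ 91*cos(pi/91)/(cos(pi/91) + 1) ≤ 46: both strict.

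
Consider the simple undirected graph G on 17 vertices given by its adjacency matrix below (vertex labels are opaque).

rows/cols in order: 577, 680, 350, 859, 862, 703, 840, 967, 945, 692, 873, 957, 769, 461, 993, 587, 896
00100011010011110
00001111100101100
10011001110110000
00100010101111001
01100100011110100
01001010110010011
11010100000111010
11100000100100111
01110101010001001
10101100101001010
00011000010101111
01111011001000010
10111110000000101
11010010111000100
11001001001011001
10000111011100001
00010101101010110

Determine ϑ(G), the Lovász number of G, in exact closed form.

deg(769) = 8; N(769) = {577, 350, 859, 862, 703, 840, 993, 896}.
N(692) = {577, 350, 862, 703, 945, 873, 461, 587}, |N(692)| = 8.
Vertex 993 has 8 neighbors: 577, 680, 862, 967, 873, 769, 461, 896.
N(577) = {350, 840, 967, 692, 769, 461, 993, 587}, |N(577)| = 8.
Regular of degree 8 on 17 vertices: SR(17,8,3,4) — a Paley graph.
spec(A) ≈ [8.0, 1.56155, -2.56155] (distinct, 5 d.p.).
ϑ = −N·λ_min/(λ_max−λ_min) = −17·(-sqrt(17)/2 - 1/2)/(8−(-sqrt(17)/2 - 1/2)) = sqrt(17).
= 4.12310563… (decimal).

sqrt(17)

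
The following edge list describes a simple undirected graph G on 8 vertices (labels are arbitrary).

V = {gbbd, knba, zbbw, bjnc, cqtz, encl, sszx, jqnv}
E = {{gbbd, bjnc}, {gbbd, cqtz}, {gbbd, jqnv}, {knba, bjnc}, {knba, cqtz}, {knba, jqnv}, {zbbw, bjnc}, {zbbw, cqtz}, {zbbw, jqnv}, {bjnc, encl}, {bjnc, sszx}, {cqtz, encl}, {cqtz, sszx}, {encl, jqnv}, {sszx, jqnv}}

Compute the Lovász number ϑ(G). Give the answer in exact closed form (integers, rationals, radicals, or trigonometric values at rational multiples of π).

N(encl) = {bjnc, cqtz, jqnv}, |N(encl)| = 3.
N(sszx) = {bjnc, cqtz, jqnv}, |N(sszx)| = 3.
deg(knba) = 3; N(knba) = {bjnc, cqtz, jqnv}.
N(jqnv) = {gbbd, knba, zbbw, encl, sszx}, |N(jqnv)| = 5.
Complete multipartite on [5, 3]: sandwich collapses at ϑ=5.
≈ 5.00000000 (to 8 d.p.).
Lovász sandwich 5 ≤ 5 ≤ 5: collapsed.

5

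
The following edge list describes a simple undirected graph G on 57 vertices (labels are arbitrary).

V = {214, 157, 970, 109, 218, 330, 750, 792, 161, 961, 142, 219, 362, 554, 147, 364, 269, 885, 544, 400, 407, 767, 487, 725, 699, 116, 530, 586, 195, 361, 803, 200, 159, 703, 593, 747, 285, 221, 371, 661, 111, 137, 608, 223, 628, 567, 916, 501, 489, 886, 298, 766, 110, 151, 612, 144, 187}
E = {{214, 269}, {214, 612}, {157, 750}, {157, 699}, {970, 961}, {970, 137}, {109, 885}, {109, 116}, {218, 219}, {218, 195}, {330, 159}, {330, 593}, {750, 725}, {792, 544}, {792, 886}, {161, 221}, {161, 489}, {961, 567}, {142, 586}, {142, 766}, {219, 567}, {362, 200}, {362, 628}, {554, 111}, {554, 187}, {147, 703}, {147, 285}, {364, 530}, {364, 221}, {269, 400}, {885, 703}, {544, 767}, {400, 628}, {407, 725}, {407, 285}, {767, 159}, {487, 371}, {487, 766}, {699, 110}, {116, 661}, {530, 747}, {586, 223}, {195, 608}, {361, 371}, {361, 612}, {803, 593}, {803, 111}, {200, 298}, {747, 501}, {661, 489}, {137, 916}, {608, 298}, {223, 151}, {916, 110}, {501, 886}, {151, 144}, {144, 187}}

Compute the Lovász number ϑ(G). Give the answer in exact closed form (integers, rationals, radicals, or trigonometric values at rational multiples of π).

57*cos(pi/57)/(cos(pi/57) + 1)

N(223) = {586, 151}, |N(223)| = 2.
deg(612) = 2; N(612) = {214, 361}.
N(489) = {161, 661}, |N(489)| = 2.
N(285) = {147, 407}, |N(285)| = 2.
2-regular, N=57; a single 57-cycle (edge-transitive).
Distinct eigenvalues (to 3 d.p.): [2.0, 1.988, 1.952, 1.892, 1.809, 1.704, 1.578, 1.434, 1.271, 1.094, 0.903, 0.701, 0.491, 0.275, 0.055, -0.165, -0.383, -0.597, -0.803, -1.0, -1.184, -1.355, -1.508, -1.644, -1.759, -1.853, -1.925, -1.973, -1.997].
Lovász: ϑ = −57(-2*cos(pi/57))/(2+-(-1)*2*cos(pi/57)) = 57*cos(pi/57)/(cos(pi/57) + 1).
= 28.4783… (decimal).
28 ≤ 57*cos(pi/57)/(cos(pi/57) + 1) ≤ 29: both strict.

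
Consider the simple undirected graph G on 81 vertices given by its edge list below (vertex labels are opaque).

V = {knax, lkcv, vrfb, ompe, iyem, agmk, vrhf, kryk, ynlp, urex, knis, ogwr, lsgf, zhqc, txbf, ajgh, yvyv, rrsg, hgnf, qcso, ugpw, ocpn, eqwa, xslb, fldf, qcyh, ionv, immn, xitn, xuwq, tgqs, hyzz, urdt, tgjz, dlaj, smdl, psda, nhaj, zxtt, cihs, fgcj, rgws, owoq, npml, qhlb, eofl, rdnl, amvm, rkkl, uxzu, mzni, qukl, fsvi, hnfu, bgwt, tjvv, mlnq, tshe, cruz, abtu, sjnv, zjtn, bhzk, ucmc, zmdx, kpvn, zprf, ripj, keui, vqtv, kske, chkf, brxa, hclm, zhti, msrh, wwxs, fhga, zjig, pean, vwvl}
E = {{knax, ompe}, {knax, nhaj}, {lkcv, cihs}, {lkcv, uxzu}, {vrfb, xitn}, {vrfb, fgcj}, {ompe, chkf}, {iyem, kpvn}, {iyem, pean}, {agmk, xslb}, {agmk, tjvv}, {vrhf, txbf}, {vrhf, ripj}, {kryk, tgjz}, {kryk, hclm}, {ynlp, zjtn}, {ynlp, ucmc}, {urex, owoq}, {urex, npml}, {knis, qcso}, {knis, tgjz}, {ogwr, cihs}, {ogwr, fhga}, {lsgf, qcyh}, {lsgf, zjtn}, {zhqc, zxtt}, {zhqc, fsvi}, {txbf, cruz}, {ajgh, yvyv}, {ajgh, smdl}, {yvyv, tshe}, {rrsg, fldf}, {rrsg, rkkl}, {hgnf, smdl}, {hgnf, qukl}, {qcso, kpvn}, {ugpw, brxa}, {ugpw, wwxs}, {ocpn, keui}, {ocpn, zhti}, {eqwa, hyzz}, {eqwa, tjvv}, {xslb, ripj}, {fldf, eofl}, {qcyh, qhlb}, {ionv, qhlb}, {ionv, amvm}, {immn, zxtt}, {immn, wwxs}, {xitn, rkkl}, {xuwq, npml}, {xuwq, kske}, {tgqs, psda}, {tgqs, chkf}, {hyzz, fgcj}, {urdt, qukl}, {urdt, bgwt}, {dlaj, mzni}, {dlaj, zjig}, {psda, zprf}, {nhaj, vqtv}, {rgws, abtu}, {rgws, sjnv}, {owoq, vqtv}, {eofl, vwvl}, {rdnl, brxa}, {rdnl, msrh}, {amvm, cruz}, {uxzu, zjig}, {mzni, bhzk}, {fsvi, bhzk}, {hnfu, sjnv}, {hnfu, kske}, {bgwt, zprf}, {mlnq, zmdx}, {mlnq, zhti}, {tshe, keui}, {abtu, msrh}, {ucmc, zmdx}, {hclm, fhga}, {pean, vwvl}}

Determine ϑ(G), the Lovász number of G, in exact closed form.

81*cos(pi/81)/(cos(pi/81) + 1)

Vertex lsgf has 2 neighbors: qcyh, zjtn.
deg(ynlp) = 2; N(ynlp) = {zjtn, ucmc}.
deg(npml) = 2; N(npml) = {urex, xuwq}.
N(knis) = {qcso, tgjz}, |N(knis)| = 2.
G on 81 vertices is 2-regular; this is C_{81}, the 81-cycle.
A has 41 distinct eigenvalues ≈ [2.0, 1.993986, 1.97598, 1.94609, 1.904496, 1.851448, 1.787265, 1.712334, 1.627104, 1.532089, 1.427859, 1.315043, 1.194317, 1.066409, 0.932087, 0.79216, 0.647468, 0.498882, 0.347296, 0.193622, 0.038783, -0.11629, -0.270663, -0.423408, -0.573606, -0.720355, -0.862772, -1.0, -1.131214, -1.255624, -1.372483, -1.481088, -1.580785, -1.670976, -1.751116, -1.820726, -1.879385, -1.926742, -1.962511, -1.986477, -1.998496].
λ_max=2, λ_min=-2*cos(pi/81); ϑ = −81·λ_min/(λ_max−λ_min) = 81*cos(pi/81)/(cos(pi/81) + 1).
ϑ(G) ≈ 40.48476531.
Check 40 ≤ 81*cos(pi/81)/(cos(pi/81) + 1) ≤ 41: both strict.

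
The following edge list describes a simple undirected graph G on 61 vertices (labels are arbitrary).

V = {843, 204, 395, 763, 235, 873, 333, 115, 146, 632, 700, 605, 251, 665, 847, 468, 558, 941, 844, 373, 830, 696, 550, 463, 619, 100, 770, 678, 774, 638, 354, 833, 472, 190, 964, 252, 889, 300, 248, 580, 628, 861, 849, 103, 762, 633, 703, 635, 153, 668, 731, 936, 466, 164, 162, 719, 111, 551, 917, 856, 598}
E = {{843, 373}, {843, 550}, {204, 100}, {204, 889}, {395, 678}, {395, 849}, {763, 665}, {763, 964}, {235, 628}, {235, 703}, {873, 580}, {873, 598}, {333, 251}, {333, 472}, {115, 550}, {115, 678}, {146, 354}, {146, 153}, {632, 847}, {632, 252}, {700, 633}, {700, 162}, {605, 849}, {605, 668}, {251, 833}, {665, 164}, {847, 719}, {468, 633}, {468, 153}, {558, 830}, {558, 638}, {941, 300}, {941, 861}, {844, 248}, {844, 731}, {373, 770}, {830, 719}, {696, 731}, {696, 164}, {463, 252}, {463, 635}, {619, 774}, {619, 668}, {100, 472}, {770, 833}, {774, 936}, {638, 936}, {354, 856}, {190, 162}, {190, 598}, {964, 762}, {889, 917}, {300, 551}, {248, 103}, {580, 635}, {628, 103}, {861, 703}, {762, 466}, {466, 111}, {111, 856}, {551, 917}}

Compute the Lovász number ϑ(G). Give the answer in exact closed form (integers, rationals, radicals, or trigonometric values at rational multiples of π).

Vertex 719 has 2 neighbors: 847, 830.
deg(633) = 2; N(633) = {700, 468}.
Vertex 466 has 2 neighbors: 762, 111.
N(300) = {941, 551}, |N(300)| = 2.
G on 61 vertices is 2-regular; this is C_{61}, the 61-cycle.
The 31 distinct eigenvalues: [2.0, 1.989, 1.958, 1.905, 1.833, 1.741, 1.63, 1.502, 1.359, 1.2, 1.03, 0.848, 0.657, 0.459, 0.257, 0.051, -0.154, -0.359, -0.559, -0.753, -0.94, -1.116, -1.281, -1.432, -1.568, -1.688, -1.789, -1.871, -1.934, -1.976, -1.997].
Lovász (edge-transitive): ϑ = −61·(-2*cos(pi/61))/((2)−(-2*cos(pi/61))) = 61*cos(pi/61)/(cos(pi/61) + 1).
= 30.47976646… (decimal).
Sandwich: α(G)=30 ≤ ϑ(G)=61*cos(pi/61)/(cos(pi/61) + 1) ≤ χ(Ḡ)=31 (both strict).

61*cos(pi/61)/(cos(pi/61) + 1)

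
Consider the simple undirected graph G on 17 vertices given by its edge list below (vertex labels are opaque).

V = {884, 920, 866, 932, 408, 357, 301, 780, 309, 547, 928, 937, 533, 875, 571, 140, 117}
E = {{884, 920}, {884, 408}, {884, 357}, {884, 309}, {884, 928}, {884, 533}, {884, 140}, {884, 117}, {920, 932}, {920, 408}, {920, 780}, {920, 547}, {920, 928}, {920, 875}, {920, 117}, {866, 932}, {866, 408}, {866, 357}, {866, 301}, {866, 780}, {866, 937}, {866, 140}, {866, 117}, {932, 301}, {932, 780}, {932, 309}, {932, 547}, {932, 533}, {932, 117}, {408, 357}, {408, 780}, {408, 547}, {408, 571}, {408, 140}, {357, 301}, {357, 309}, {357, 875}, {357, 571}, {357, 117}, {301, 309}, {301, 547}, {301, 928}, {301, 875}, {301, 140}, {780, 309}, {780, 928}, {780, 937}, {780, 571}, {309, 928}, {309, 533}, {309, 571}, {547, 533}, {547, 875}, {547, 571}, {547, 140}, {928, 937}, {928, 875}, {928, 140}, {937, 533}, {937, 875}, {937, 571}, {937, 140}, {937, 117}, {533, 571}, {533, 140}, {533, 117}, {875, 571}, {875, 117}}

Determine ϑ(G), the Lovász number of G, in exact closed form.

sqrt(17)

Vertex 547 has 8 neighbors: 920, 932, 408, 301, 533, 875, 571, 140.
deg(928) = 8; N(928) = {884, 920, 301, 780, 309, 937, 875, 140}.
N(932) = {920, 866, 301, 780, 309, 547, 533, 117}, |N(932)| = 8.
N(357) = {884, 866, 408, 301, 309, 875, 571, 117}, |N(357)| = 8.
17-vertex 8-regular graph: strongly regular (17,8,3,4).
A has 3 distinct eigenvalues ≈ [8.0, 1.56155, -2.56155].
λ_max=8, λ_min=-sqrt(17)/2 - 1/2; ϑ = −17·λ_min/(λ_max−λ_min) = sqrt(17).
ϑ(G) ≈ 4.123105626.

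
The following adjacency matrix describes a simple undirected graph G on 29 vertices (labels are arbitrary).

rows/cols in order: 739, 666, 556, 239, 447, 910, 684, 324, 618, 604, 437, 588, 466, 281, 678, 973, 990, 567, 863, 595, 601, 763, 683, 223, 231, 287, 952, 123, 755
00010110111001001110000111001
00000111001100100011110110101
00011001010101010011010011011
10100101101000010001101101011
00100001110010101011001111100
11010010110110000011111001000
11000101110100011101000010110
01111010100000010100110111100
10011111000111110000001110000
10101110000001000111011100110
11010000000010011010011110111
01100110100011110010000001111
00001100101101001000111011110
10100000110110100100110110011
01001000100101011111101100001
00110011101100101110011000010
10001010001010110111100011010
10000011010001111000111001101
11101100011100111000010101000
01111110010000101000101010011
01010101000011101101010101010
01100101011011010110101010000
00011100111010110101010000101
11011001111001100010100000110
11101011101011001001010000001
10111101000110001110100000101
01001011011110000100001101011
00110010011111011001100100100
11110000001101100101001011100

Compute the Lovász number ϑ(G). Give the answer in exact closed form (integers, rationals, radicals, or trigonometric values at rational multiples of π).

N(763) = {666, 556, 910, 324, 604, 437, 466, 281, 973, 567, 863, 601, 683, 231}, |N(763)| = 14.
N(910) = {739, 666, 239, 684, 618, 604, 588, 466, 863, 595, 601, 763, 683, 287}, |N(910)| = 14.
deg(324) = 14; N(324) = {666, 556, 239, 447, 684, 618, 973, 567, 601, 763, 223, 231, 287, 952}.
deg(437) = 14; N(437) = {739, 666, 239, 466, 973, 990, 863, 763, 683, 223, 231, 952, 123, 755}.
deg(v) = 14 for all v (|V|=29); strongly regular (29,14,6,7).
A has 3 distinct eigenvalues ≈ [14.0, 2.192582, -3.192582].
Lovász (edge-transitive): ϑ = −29·(-sqrt(29)/2 - 1/2)/((14)−(-sqrt(29)/2 - 1/2)) = sqrt(29).
= 5.385164807… (decimal).

sqrt(29)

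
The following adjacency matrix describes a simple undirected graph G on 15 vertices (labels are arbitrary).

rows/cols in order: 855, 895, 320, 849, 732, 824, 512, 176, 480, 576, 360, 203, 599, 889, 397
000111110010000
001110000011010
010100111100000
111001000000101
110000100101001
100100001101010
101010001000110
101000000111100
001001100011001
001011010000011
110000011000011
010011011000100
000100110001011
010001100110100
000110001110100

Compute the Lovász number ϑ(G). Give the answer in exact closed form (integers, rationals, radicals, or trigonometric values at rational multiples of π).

5

Vertex 732 has 6 neighbors: 855, 895, 512, 576, 203, 397.
deg(855) = 6; N(855) = {849, 732, 824, 512, 176, 360}.
Vertex 599 has 6 neighbors: 849, 512, 176, 203, 889, 397.
Vertex 397 has 6 neighbors: 849, 732, 480, 576, 360, 599.
G on 15 vertices is 6-regular; Kneser K(6,2) on C(6,2)=15 vertices.
The 3 distinct eigenvalues: [6.0, 1.0, -3.0].
With N=15: ϑ(G) = 15·(-1*(-3))/(6−(-3)) = 5.
ϑ(G) ≈ 5.00000.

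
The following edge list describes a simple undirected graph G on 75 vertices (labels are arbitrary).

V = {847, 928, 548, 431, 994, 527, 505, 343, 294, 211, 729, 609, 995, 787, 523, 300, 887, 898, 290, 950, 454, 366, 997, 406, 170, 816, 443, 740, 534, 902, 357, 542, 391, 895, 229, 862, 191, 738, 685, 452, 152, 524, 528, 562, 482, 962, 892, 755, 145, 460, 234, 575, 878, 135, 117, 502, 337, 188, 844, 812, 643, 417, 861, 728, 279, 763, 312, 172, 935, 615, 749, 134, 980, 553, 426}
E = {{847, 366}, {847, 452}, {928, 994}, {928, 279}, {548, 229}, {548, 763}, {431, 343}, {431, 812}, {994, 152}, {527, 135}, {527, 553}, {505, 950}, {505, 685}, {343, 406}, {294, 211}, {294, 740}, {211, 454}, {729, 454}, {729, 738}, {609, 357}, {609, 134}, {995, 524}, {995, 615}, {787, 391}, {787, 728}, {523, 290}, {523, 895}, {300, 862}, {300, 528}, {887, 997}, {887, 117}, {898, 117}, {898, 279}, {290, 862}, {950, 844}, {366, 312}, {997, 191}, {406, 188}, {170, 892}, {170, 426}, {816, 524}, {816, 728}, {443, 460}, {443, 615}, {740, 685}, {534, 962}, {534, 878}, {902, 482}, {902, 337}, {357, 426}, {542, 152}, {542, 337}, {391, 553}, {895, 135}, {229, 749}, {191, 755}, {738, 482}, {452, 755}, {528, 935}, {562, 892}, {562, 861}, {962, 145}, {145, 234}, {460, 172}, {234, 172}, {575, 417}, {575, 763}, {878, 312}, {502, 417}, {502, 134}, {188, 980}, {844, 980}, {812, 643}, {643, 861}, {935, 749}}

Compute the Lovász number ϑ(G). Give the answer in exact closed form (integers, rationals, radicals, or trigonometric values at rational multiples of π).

deg(787) = 2; N(787) = {391, 728}.
deg(134) = 2; N(134) = {609, 502}.
deg(935) = 2; N(935) = {528, 749}.
N(615) = {995, 443}, |N(615)| = 2.
deg(v) = 2 for all v (|V|=75); this is C_{75}, the 75-cycle.
Distinct eigenvalues (to 3 d.p.): [2.0, 1.993, 1.972, 1.937, 1.889, 1.827, 1.753, 1.666, 1.567, 1.458, 1.338, 1.209, 1.072, 0.927, 0.775, 0.618, 0.457, 0.292, 0.126, -0.042, -0.209, -0.375, -0.538, -0.697, -0.852, -1.0, -1.141, -1.275, -1.399, -1.514, -1.618, -1.711, -1.791, -1.86, -1.915, -1.956, -1.984, -1.998].
ϑ = −N·λ_min/(λ_max−λ_min) = −75·(-2*cos(pi/75))/(2−(-2*cos(pi/75))) = 75*cos(pi/75)/(cos(pi/75) + 1).
Numerically 37.4835458.
37 ≤ 75*cos(pi/75)/(cos(pi/75) + 1) ≤ 38: both strict.

75*cos(pi/75)/(cos(pi/75) + 1)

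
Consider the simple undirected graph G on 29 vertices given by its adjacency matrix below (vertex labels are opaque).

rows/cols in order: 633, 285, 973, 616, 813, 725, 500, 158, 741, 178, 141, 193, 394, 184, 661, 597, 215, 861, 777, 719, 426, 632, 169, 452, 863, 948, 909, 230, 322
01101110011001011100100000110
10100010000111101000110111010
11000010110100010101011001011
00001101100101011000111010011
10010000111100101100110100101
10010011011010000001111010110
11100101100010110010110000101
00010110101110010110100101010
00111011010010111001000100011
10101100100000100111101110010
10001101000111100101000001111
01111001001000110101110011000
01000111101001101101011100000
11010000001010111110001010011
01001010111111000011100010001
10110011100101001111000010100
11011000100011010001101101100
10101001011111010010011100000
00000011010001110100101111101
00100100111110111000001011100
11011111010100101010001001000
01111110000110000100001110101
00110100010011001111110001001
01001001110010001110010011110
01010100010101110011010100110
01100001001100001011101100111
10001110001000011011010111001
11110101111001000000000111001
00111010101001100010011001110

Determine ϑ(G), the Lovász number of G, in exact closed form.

Vertex 909 has 14 neighbors: 633, 813, 725, 500, 141, 597, 215, 777, 719, 632, 452, 863, 948, 322.
N(178) = {633, 973, 813, 725, 741, 661, 861, 777, 719, 426, 169, 452, 863, 230}, |N(178)| = 14.
deg(813) = 14; N(813) = {633, 616, 741, 178, 141, 193, 661, 215, 861, 426, 632, 452, 909, 322}.
deg(777) = 14; N(777) = {500, 158, 178, 184, 661, 597, 861, 426, 169, 452, 863, 948, 909, 322}.
Regular of degree 14 on 29 vertices: SR(29,14,6,7) — a Paley graph.
Distinct eigenvalues (to 6 d.p.): [14.0, 2.192582, -3.192582].
λ_max=14, λ_min=-sqrt(29)/2 - 1/2; ϑ = −29·λ_min/(λ_max−λ_min) = sqrt(29).
ϑ(G) ≈ 5.3852.

sqrt(29)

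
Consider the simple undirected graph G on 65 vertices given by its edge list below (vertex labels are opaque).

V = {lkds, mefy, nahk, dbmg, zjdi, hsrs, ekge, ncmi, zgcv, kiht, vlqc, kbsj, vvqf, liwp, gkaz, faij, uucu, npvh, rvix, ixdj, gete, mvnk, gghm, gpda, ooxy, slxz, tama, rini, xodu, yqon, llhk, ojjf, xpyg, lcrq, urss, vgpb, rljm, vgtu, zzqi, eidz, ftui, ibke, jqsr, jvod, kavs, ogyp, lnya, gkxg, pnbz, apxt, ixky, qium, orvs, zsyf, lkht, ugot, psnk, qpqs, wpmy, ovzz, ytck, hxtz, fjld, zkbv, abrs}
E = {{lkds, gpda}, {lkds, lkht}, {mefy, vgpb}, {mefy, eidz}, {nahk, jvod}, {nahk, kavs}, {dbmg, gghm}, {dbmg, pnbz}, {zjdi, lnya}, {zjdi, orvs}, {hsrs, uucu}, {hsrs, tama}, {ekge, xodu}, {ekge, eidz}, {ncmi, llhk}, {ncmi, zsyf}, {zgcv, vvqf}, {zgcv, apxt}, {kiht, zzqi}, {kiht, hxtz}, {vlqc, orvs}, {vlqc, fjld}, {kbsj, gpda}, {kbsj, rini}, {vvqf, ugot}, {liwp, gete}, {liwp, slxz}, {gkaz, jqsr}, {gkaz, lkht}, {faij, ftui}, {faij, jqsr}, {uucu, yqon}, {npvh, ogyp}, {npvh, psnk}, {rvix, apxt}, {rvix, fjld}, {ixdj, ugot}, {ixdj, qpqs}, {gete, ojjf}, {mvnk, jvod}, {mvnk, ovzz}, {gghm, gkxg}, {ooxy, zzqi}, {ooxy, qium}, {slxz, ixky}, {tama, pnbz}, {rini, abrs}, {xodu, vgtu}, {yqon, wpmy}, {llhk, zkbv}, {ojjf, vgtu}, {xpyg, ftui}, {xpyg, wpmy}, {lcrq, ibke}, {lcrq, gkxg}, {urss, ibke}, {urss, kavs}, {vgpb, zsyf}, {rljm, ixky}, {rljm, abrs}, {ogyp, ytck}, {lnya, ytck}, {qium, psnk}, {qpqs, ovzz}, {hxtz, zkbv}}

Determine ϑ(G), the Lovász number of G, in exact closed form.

65*cos(pi/65)/(cos(pi/65) + 1)

N(orvs) = {zjdi, vlqc}, |N(orvs)| = 2.
Vertex kbsj has 2 neighbors: gpda, rini.
Vertex pnbz has 2 neighbors: dbmg, tama.
deg(gete) = 2; N(gete) = {liwp, ojjf}.
Regular of degree 2 on 65 vertices: a single 65-cycle (edge-transitive).
spec(A) ≈ [2.0, 1.99066, 1.96274, 1.91649, 1.85235, 1.77091, 1.67294, 1.55935, 1.4312, 1.28968, 1.13613, 0.97197, 0.79873, 0.61803, 0.43157, 0.24107, 0.04833, -0.14487, -0.33671, -0.52541, -0.70921, -0.88638, -1.05528, -1.21433, -1.36203, -1.49702, -1.61803, -1.72394, -1.81375, -1.88662, -1.94188, -1.97901, -1.99766] (distinct, 5 d.p.).
ϑ = −N·λ_min/(λ_max−λ_min) = −65·(-2*cos(pi/65))/(2−(-2*cos(pi/65))) = 65*cos(pi/65)/(cos(pi/65) + 1).
= 32.48101… (decimal).
Lovász sandwich 32 ≤ 65*cos(pi/65)/(cos(pi/65) + 1) ≤ 33: both strict.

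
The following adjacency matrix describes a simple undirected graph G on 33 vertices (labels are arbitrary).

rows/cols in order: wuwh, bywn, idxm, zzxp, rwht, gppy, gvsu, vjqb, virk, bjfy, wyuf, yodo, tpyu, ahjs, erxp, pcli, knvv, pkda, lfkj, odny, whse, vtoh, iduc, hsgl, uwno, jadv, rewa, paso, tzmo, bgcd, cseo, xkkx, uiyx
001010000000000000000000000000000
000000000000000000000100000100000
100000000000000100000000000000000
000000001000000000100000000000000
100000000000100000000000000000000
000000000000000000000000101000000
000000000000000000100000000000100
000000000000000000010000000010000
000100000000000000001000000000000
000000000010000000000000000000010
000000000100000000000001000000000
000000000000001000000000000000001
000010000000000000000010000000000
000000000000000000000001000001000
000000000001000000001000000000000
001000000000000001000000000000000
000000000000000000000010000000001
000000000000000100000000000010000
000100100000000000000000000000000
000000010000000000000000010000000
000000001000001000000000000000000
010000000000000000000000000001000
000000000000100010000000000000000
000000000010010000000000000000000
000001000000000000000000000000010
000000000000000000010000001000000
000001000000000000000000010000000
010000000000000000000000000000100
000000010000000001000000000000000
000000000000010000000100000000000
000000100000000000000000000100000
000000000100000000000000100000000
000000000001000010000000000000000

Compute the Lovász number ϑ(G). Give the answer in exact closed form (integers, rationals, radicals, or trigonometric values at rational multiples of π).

N(odny) = {vjqb, jadv}, |N(odny)| = 2.
N(pcli) = {idxm, pkda}, |N(pcli)| = 2.
Vertex whse has 2 neighbors: virk, erxp.
deg(virk) = 2; N(virk) = {zzxp, whse}.
Every vertex has degree 2 (N=33); the odd cycle C_{33}.
A has 17 distinct eigenvalues ≈ [2.0, 1.9639, 1.8567, 1.6825, 1.4475, 1.1601, 0.8308, 0.4715, 0.0952, -0.2846, -0.6541, -1.0, -1.3097, -1.5721, -1.7777, -1.919, -1.9909].
−33·(-2*cos(pi/33)) / ((2)−(-2*cos(pi/33))) = 33*cos(pi/33)/(cos(pi/33) + 1) = ϑ(G).
≈ 16.46256 (to 5 d.p.).
α=16, χ(Ḡ)=17; ϑ=33*cos(pi/33)/(cos(pi/33) + 1) lies between (both strict).

33*cos(pi/33)/(cos(pi/33) + 1)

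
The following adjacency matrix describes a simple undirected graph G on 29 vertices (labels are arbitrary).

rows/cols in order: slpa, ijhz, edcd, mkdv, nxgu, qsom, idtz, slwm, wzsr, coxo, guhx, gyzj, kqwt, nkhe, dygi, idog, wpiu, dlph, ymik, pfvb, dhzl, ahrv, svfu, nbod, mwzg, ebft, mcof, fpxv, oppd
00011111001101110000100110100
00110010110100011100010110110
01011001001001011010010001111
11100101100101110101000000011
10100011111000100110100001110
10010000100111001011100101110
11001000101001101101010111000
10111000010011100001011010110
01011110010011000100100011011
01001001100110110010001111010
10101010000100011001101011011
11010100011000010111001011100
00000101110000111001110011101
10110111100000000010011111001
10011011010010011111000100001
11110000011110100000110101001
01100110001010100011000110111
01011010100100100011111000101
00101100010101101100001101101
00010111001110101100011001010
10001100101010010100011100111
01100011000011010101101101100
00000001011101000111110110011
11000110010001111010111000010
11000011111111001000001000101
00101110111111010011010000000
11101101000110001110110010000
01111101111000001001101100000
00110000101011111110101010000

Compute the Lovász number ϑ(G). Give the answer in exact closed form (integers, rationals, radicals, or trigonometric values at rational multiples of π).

N(mwzg) = {slpa, ijhz, idtz, slwm, wzsr, coxo, guhx, gyzj, kqwt, nkhe, wpiu, svfu, mcof, oppd}, |N(mwzg)| = 14.
N(mcof) = {slpa, ijhz, edcd, nxgu, qsom, slwm, gyzj, kqwt, wpiu, dlph, ymik, dhzl, ahrv, mwzg}, |N(mcof)| = 14.
N(slpa) = {mkdv, nxgu, qsom, idtz, slwm, guhx, gyzj, nkhe, dygi, idog, dhzl, nbod, mwzg, mcof}, |N(slpa)| = 14.
N(ymik) = {edcd, nxgu, qsom, coxo, gyzj, nkhe, dygi, wpiu, dlph, svfu, nbod, ebft, mcof, oppd}, |N(ymik)| = 14.
14-regular, N=29; Paley(29): SR with (k,λ,μ)=(14,6,7).
A has 3 distinct eigenvalues ≈ [14.0, 2.193, -3.193].
ϑ = −N·λ_min/(λ_max−λ_min) = −29·(-sqrt(29)/2 - 1/2)/(14−(-sqrt(29)/2 - 1/2)) = sqrt(29).
≈ 5.3852 (to 4 d.p.).

sqrt(29)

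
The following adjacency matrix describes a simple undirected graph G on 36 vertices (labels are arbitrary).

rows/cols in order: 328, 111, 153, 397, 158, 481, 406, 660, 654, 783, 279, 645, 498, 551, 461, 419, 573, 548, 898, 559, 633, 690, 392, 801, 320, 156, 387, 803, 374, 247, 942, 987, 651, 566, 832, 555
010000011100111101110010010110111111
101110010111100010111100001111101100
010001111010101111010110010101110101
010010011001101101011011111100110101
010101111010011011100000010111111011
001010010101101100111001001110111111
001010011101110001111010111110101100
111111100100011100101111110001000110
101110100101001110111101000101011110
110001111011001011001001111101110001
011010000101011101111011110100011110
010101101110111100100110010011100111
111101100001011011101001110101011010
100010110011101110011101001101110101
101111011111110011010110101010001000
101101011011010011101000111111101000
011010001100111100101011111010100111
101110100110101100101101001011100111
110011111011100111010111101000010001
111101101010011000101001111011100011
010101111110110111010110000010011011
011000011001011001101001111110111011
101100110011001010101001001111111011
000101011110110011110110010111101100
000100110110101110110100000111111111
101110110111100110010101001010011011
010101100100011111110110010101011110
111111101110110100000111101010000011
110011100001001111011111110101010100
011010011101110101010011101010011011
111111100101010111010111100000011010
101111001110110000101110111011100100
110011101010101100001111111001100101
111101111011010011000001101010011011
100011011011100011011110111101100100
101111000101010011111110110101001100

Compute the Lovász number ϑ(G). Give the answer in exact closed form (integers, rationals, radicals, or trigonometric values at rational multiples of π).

8

deg(392) = 21; N(392) = {328, 153, 397, 406, 660, 279, 645, 461, 573, 898, 633, 801, 387, 803, 374, 247, 942, 987, 651, 832, 555}.
Vertex 559 has 21 neighbors: 328, 111, 153, 397, 481, 406, 654, 279, 551, 461, 898, 633, 801, 320, 156, 387, 374, 247, 942, 832, 555.
deg(548) = 21; N(548) = {328, 153, 397, 158, 406, 783, 279, 498, 461, 419, 898, 633, 690, 801, 387, 374, 247, 942, 566, 832, 555}.
N(898) = {328, 111, 158, 481, 406, 660, 654, 279, 645, 498, 419, 573, 548, 559, 690, 392, 801, 320, 387, 987, 555}, |N(898)| = 21.
G on 36 vertices is 21-regular; Kneser K(9,2) on C(9,2)=36 vertices.
The 3 distinct eigenvalues: [21.0, 1.0, -6.0].
Lovász: ϑ = −36(-6)/(21+-1*(-6)) = 8.
ϑ(G) ≈ 8.00000000.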